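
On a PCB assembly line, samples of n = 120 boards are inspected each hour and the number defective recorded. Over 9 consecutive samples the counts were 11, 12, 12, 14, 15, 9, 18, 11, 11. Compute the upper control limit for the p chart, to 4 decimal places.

0.1885

p̄ = Σdᵢ / (k·n) = 113 / (9 × 120) = 0.10463
UCL = p̄ + 3·√(p̄(1−p̄)/n) = 0.10463 + 3 × √(0.10463×0.89537/120) = 0.10463 + 3 × 0.02794 = 0.18845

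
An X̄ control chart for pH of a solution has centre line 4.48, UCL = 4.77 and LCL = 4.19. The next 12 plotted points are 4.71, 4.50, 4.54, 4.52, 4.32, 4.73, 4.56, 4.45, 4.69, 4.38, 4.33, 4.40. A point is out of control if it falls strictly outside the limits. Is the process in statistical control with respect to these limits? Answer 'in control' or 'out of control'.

All 12 points lie within [4.19, 4.77].

in control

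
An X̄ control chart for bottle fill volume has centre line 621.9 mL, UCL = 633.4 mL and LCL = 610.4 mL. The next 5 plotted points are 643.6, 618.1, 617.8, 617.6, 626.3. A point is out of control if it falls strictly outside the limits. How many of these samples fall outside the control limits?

Compare each point to [610.4, 633.4]: sample 1 = 643.6 > UCL.

1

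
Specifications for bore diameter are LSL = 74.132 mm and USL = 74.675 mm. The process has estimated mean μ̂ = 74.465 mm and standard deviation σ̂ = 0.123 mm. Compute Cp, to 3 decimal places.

0.736

Cp = (USL − LSL) / (6σ̂) = (74.675 − 74.132) / (6 × 0.123) = 0.5430 / 0.7380 = 0.7358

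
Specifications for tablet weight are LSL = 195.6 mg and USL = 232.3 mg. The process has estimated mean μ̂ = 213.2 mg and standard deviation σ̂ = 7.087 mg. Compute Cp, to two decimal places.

Cp = (USL − LSL) / (6σ̂) = (232.3 − 195.6) / (6 × 7.087) = 36.7000 / 42.5220 = 0.8631

0.86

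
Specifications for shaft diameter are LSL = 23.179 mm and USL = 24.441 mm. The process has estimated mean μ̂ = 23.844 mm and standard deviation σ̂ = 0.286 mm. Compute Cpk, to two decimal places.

Cpu = (USL − μ̂) / (3σ̂) = (24.441 − 23.844) / (3 × 0.286) = 0.6958; Cpl = (μ̂ − LSL) / (3σ̂) = (23.844 − 23.179) / (3 × 0.286) = 0.7751; Cpk = min(Cpu, Cpl) = 0.6958

0.70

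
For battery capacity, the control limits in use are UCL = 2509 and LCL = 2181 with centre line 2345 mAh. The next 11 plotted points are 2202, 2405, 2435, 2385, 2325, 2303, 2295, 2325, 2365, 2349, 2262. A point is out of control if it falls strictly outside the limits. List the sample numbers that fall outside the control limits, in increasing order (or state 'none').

All 11 points lie within [2181, 2509].

none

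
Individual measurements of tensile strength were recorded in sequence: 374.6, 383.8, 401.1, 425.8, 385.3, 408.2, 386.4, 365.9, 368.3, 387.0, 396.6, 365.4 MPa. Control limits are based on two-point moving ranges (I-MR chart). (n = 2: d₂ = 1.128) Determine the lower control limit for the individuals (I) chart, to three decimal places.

X̄ = (374.6 + 383.8 + 401.1 + 425.8 + 385.3 + 408.2 + 386.4 + 365.9 + 368.3 + 387.0 + 396.6 + 365.4) / 12 = 387.3667
Moving ranges: 9.2, 17.3, 24.7, 40.5, 22.9, 21.8, 20.5, 2.4, 18.7, 9.6, 31.2; M̄R̄ = 218.8000 / 11 = 19.8909
LCL = X̄ − 3·M̄R̄/d₂ = 387.3667 − 3 × 19.8909 / 1.128 = 334.4653

334.465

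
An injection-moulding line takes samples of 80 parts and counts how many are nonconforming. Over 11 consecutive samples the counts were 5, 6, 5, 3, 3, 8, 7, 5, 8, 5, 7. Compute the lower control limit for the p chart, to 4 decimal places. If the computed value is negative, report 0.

p̄ = Σdᵢ / (k·n) = 62 / (11 × 80) = 0.07045
LCL = p̄ − 3·√(p̄(1−p̄)/n) = 0.07045 − 3 × 0.02861 = -0.01538 → 0 (negative, so LCL = 0)

0.0000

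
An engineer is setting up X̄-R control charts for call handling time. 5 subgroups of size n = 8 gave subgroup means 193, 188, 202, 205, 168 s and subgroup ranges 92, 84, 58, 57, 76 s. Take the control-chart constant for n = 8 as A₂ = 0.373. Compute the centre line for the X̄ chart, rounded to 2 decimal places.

191.20

X̄̄ = (193 + 188 + 202 + 205 + 168) / 5 = 956.0000 / 5 = 191.2000
CL = X̄̄ = 191.2000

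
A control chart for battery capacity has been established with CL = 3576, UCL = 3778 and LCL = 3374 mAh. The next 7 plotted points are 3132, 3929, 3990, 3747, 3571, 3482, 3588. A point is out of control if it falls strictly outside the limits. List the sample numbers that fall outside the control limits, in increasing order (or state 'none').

Compare each point to [3374, 3778]: sample 1 = 3132 < LCL; sample 2 = 3929 > UCL; sample 3 = 3990 > UCL.

1, 2, 3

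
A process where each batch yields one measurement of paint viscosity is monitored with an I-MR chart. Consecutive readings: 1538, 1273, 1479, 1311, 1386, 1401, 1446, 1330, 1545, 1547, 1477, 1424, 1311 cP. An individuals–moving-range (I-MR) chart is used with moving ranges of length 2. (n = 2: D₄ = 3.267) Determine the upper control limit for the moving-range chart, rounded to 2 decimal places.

365.63

Moving ranges: 265, 206, 168, 75, 15, 45, 116, 215, 2, 70, 53, 113; M̄R̄ = 1343.0000 / 12 = 111.9167
UCL_MR = D₄·M̄R̄ = 3.267 × 111.9167 = 365.6318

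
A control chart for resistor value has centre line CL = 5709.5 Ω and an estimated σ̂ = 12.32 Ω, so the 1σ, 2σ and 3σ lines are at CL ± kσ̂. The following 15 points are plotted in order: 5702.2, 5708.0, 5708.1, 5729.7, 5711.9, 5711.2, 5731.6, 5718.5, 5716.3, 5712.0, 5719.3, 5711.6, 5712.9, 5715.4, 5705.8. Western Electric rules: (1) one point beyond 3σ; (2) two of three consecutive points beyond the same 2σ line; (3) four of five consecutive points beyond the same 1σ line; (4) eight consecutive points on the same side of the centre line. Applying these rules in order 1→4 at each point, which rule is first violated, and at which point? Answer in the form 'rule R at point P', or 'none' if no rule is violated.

rule 4 at point 11

Zone of each point (C = within 1σ̂, B = 1σ̂–2σ̂, A = 2σ̂–3σ̂, * = beyond 3σ̂; sign = side of CL): 1:-C, 2:-C, 3:-C, 4:+B, 5:+C, 6:+C, 7:+B, 8:+C, 9:+C, 10:+C, 11:+C, 12:+C, 13:+C, 14:+C, 15:-C
Rule 4 (eight consecutive points on the same side of the centre line) is satisfied at point 11.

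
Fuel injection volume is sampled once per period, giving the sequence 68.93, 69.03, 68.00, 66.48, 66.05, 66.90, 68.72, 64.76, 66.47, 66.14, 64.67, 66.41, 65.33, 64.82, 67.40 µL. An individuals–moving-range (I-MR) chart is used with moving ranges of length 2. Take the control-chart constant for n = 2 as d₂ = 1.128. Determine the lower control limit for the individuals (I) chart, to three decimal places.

63.040

X̄ = (68.93 + 69.03 + 68.00 + 66.48 + 66.05 + 66.90 + 68.72 + 64.76 + 66.47 + 66.14 + 64.67 + 66.41 + 65.33 + 64.82 + 67.40) / 15 = 66.6740
Moving ranges: 0.10, 1.03, 1.52, 0.43, 0.85, 1.82, 3.96, 1.71, 0.33, 1.47, 1.74, 1.08, 0.51, 2.58; M̄R̄ = 19.1300 / 14 = 1.3664
LCL = X̄ − 3·M̄R̄/d₂ = 66.6740 − 3 × 1.3664 / 1.128 = 63.0399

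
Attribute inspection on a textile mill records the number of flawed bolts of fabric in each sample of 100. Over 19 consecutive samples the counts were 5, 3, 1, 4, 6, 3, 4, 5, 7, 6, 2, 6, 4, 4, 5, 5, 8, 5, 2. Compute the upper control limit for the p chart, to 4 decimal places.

0.1068

p̄ = Σdᵢ / (k·n) = 85 / (19 × 100) = 0.04474
UCL = p̄ + 3·√(p̄(1−p̄)/n) = 0.04474 + 3 × √(0.04474×0.95526/100) = 0.04474 + 3 × 0.02067 = 0.10675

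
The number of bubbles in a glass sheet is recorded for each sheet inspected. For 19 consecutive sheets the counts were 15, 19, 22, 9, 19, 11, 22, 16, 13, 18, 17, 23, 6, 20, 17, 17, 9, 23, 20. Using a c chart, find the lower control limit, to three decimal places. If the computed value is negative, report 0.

c̄ = (15 + 19 + 22 + 9 + 19 + 11 + 22 + 16 + 13 + 18 + 17 + 23 + 6 + 20 + 17 + 17 + 9 + 23 + 20) / 19 = 316 / 19 = 16.6316
LCL = c̄ − 3√c̄ = 16.6316 − 3 × 4.0782 = 4.3970

4.397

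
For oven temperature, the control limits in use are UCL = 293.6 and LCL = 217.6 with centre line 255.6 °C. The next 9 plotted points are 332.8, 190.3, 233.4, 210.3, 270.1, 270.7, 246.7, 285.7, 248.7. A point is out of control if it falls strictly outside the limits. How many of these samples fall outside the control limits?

Compare each point to [217.6, 293.6]: sample 1 = 332.8 > UCL; sample 2 = 190.3 < LCL; sample 4 = 210.3 < LCL.

3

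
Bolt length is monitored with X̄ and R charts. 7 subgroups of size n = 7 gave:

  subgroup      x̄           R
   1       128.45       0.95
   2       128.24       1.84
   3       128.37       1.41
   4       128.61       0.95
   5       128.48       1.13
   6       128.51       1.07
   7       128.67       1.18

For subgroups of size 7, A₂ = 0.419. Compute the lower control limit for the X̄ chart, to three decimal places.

127.965

X̄̄ = (128.45 + 128.24 + 128.37 + 128.61 + 128.48 + 128.51 + 128.67) / 7 = 899.3300 / 7 = 128.4757
R̄ = (0.95 + 1.84 + 1.41 + 0.95 + 1.13 + 1.07 + 1.18) / 7 = 8.5300 / 7 = 1.2186
LCL = X̄̄ − A₂·R̄ = 128.4757 − 0.419 × 1.2186 = 127.9651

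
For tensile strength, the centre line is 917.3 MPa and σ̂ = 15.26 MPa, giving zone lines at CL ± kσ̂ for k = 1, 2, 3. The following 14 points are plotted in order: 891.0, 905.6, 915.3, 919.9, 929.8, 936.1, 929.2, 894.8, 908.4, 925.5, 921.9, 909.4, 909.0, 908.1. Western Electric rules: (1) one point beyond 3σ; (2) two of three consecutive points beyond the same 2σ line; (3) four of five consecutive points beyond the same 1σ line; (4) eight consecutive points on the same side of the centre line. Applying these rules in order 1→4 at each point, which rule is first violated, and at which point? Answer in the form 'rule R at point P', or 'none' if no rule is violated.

none

Zone of each point (C = within 1σ̂, B = 1σ̂–2σ̂, A = 2σ̂–3σ̂, * = beyond 3σ̂; sign = side of CL): 1:-B, 2:-C, 3:-C, 4:+C, 5:+C, 6:+B, 7:+C, 8:-B, 9:-C, 10:+C, 11:+C, 12:-C, 13:-C, 14:-C
No rule fires across all 14 points.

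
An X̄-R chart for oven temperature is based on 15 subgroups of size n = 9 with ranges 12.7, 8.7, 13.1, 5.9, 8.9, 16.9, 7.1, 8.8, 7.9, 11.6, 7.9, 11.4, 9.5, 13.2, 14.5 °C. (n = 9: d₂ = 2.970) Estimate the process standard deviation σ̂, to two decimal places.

R̄ = (12.7 + 8.7 + 13.1 + 5.9 + 8.9 + 16.9 + 7.1 + 8.8 + 7.9 + 11.6 + 7.9 + 11.4 + 9.5 + 13.2 + 14.5) / 15 = 10.5400
σ̂ = R̄ / d₂ = 10.5400 / 2.970 = 3.5488

3.55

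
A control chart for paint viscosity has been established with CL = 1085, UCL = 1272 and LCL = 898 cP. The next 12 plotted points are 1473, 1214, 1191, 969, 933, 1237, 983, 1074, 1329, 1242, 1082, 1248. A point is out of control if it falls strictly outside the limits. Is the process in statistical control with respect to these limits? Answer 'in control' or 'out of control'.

Compare each point to [898, 1272]: sample 1 = 1473 > UCL; sample 9 = 1329 > UCL.

out of control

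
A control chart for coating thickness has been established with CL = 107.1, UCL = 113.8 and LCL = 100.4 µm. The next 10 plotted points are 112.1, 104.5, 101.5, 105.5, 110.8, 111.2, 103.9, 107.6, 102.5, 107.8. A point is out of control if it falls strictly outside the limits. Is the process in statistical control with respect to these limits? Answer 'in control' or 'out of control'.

All 10 points lie within [100.4, 113.8].

in control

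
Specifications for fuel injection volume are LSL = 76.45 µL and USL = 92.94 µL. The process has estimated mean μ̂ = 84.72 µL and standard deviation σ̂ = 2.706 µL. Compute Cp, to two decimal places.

Cp = (USL − LSL) / (6σ̂) = (92.94 − 76.45) / (6 × 2.706) = 16.4900 / 16.2360 = 1.0156

1.02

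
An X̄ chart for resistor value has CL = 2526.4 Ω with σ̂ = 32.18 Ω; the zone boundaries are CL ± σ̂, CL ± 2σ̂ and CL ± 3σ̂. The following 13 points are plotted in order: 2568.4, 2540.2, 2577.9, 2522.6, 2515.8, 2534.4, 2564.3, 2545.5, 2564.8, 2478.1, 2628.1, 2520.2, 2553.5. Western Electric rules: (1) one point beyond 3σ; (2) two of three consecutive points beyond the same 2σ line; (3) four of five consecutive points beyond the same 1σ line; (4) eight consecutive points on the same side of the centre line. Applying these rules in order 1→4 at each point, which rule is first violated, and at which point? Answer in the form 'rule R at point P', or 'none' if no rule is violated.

rule 1 at point 11

Zone of each point (C = within 1σ̂, B = 1σ̂–2σ̂, A = 2σ̂–3σ̂, * = beyond 3σ̂; sign = side of CL): 1:+B, 2:+C, 3:+B, 4:-C, 5:-C, 6:+C, 7:+B, 8:+C, 9:+B, 10:-B, 11:+*, 12:-C, 13:+C
Rule 1 (one point beyond the 3σ limits) is satisfied at point 11.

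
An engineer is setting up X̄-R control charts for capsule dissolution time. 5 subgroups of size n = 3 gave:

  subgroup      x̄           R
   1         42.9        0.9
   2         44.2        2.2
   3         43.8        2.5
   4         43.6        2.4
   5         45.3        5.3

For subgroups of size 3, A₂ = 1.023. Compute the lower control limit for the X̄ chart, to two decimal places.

41.24

X̄̄ = (42.9 + 44.2 + 43.8 + 43.6 + 45.3) / 5 = 219.8000 / 5 = 43.9600
R̄ = (0.9 + 2.2 + 2.5 + 2.4 + 5.3) / 5 = 13.3000 / 5 = 2.6600
LCL = X̄̄ − A₂·R̄ = 43.9600 − 1.023 × 2.6600 = 41.2388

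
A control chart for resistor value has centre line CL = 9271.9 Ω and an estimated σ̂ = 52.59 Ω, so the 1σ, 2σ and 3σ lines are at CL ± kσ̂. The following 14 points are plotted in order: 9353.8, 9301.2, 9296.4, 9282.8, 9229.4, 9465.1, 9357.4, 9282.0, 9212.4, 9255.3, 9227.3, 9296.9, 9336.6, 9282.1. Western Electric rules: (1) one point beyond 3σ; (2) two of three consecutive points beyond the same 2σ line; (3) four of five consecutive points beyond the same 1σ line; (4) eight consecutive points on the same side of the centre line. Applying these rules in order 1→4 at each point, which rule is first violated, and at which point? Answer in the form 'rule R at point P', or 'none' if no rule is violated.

rule 1 at point 6

Zone of each point (C = within 1σ̂, B = 1σ̂–2σ̂, A = 2σ̂–3σ̂, * = beyond 3σ̂; sign = side of CL): 1:+B, 2:+C, 3:+C, 4:+C, 5:-C, 6:+*, 7:+B, 8:+C, 9:-B, 10:-C, 11:-C, 12:+C, 13:+B, 14:+C
Rule 1 (one point beyond the 3σ limits) is satisfied at point 6.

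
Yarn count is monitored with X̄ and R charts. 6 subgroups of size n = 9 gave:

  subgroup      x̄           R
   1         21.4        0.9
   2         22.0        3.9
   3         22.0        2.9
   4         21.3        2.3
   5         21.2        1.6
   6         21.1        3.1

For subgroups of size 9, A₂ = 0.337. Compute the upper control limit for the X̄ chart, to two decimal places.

X̄̄ = (21.4 + 22.0 + 22.0 + 21.3 + 21.2 + 21.1) / 6 = 129.0000 / 6 = 21.5000
R̄ = (0.9 + 3.9 + 2.9 + 2.3 + 1.6 + 3.1) / 6 = 14.7000 / 6 = 2.4500
UCL = X̄̄ + A₂·R̄ = 21.5000 + 0.337 × 2.4500 = 22.3256

22.33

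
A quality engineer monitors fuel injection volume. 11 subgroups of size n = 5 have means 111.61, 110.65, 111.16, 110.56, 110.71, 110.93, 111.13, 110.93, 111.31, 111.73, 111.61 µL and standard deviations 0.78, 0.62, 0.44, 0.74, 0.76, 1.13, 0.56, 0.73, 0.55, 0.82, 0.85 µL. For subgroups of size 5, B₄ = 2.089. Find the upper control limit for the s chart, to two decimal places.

s̄ = (0.78 + 0.62 + 0.44 + 0.74 + 0.76 + 1.13 + 0.56 + 0.73 + 0.55 + 0.82 + 0.85) / 11 = 0.7255
UCL_s = B₄·s̄ = 2.089 × 0.7255 = 1.5155

1.52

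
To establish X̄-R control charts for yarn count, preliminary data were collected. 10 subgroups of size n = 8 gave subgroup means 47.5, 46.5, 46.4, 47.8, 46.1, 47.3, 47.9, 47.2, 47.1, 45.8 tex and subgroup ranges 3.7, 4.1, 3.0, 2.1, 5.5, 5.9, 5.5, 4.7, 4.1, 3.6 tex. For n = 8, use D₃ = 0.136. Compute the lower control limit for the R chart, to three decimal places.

R̄ = (3.7 + 4.1 + 3.0 + 2.1 + 5.5 + 5.9 + 5.5 + 4.7 + 4.1 + 3.6) / 10 = 42.2000 / 10 = 4.2200
LCL_R = D₃·R̄ = 0.136 × 4.2200 = 0.5739

0.574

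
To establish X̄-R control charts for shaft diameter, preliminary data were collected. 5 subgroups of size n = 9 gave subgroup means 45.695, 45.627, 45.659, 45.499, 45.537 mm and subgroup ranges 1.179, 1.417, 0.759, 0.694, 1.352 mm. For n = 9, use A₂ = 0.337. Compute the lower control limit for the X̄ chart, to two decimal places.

45.24

X̄̄ = (45.695 + 45.627 + 45.659 + 45.499 + 45.537) / 5 = 228.0170 / 5 = 45.6034
R̄ = (1.179 + 1.417 + 0.759 + 0.694 + 1.352) / 5 = 5.4010 / 5 = 1.0802
LCL = X̄̄ − A₂·R̄ = 45.6034 − 0.337 × 1.0802 = 45.2394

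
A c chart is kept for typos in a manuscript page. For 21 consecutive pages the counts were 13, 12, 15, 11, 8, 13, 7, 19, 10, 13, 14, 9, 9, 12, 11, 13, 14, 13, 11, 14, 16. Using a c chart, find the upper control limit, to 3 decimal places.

22.733

c̄ = (13 + 12 + 15 + 11 + 8 + 13 + 7 + 19 + 10 + 13 + 14 + 9 + 9 + 12 + 11 + 13 + 14 + 13 + 11 + 14 + 16) / 21 = 257 / 21 = 12.2381
UCL = c̄ + 3√c̄ = 12.2381 + 3 × √12.2381 = 12.2381 + 3 × 3.4983 = 22.7330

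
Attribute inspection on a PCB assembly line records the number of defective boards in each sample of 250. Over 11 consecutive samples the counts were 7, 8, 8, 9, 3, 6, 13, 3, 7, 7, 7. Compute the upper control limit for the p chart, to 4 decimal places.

p̄ = Σdᵢ / (k·n) = 78 / (11 × 250) = 0.02836
UCL = p̄ + 3·√(p̄(1−p̄)/n) = 0.02836 + 3 × √(0.02836×0.97164/250) = 0.02836 + 3 × 0.01050 = 0.05986

0.0599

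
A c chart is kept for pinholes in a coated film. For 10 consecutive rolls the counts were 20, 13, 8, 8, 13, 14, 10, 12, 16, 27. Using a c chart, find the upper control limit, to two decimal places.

25.36

c̄ = (20 + 13 + 8 + 8 + 13 + 14 + 10 + 12 + 16 + 27) / 10 = 141 / 10 = 14.1000
UCL = c̄ + 3√c̄ = 14.1000 + 3 × √14.1000 = 14.1000 + 3 × 3.7550 = 25.3650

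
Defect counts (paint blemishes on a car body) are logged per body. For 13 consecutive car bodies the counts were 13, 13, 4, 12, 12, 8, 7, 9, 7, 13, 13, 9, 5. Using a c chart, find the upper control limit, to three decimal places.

c̄ = (13 + 13 + 4 + 12 + 12 + 8 + 7 + 9 + 7 + 13 + 13 + 9 + 5) / 13 = 125 / 13 = 9.6154
UCL = c̄ + 3√c̄ = 9.6154 + 3 × √9.6154 = 9.6154 + 3 × 3.1009 = 18.9180

18.918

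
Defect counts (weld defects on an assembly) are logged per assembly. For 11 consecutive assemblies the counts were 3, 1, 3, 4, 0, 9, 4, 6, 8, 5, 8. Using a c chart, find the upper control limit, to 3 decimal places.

c̄ = (3 + 1 + 3 + 4 + 0 + 9 + 4 + 6 + 8 + 5 + 8) / 11 = 51 / 11 = 4.6364
UCL = c̄ + 3√c̄ = 4.6364 + 3 × √4.6364 = 4.6364 + 3 × 2.1532 = 11.0960

11.096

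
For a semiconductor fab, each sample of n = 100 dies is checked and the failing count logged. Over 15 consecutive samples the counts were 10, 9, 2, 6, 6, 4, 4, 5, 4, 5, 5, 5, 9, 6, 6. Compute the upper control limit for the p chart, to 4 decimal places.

p̄ = Σdᵢ / (k·n) = 86 / (15 × 100) = 0.05733
UCL = p̄ + 3·√(p̄(1−p̄)/n) = 0.05733 + 3 × √(0.05733×0.94267/100) = 0.05733 + 3 × 0.02325 = 0.12708

0.1271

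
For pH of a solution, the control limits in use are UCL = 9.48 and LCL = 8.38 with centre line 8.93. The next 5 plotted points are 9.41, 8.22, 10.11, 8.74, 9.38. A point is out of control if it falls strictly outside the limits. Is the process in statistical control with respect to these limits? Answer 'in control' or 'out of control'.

Compare each point to [8.38, 9.48]: sample 2 = 8.22 < LCL; sample 3 = 10.11 > UCL.

out of control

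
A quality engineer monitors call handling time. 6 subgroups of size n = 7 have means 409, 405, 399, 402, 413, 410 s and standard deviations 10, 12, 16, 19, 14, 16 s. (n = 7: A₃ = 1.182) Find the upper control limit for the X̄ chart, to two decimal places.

X̄̄ = (409 + 405 + 399 + 402 + 413 + 410) / 6 = 406.3333
s̄ = (10 + 12 + 16 + 19 + 14 + 16) / 6 = 14.5000
UCL = X̄̄ + A₃·s̄ = 406.3333 + 1.182 × 14.5000 = 423.4723

423.47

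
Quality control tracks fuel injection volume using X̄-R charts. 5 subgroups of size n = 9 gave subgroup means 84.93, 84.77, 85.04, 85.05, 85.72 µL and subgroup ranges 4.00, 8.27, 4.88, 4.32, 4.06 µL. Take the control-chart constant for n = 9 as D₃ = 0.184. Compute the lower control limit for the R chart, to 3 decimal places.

0.940

R̄ = (4.00 + 8.27 + 4.88 + 4.32 + 4.06) / 5 = 25.5300 / 5 = 5.1060
LCL_R = D₃·R̄ = 0.184 × 5.1060 = 0.9395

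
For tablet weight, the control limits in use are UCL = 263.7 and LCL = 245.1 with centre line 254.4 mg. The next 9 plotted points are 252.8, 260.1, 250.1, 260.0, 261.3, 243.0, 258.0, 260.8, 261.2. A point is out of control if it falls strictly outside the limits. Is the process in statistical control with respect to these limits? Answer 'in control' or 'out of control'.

out of control

Compare each point to [245.1, 263.7]: sample 6 = 243.0 < LCL.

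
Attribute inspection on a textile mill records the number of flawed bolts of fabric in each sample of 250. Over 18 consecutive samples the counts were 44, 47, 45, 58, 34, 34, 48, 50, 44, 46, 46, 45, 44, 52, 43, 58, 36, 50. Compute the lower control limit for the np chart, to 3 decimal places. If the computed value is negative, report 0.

p̄ = Σdᵢ / (k·n) = 824 / (18 × 250) = 0.18311
LCL = np̄ − 3·√(np̄(1−p̄)) = 45.7778 − 3 × 6.1152 = 27.4323

27.432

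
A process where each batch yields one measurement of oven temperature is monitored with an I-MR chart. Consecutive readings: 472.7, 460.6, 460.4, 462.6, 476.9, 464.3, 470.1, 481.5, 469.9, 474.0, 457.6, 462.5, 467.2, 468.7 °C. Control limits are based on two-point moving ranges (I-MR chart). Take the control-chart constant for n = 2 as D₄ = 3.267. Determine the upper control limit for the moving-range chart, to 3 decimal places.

25.583

Moving ranges: 12.1, 0.2, 2.2, 14.3, 12.6, 5.8, 11.4, 11.6, 4.1, 16.4, 4.9, 4.7, 1.5; M̄R̄ = 101.8000 / 13 = 7.8308
UCL_MR = D₄·M̄R̄ = 3.267 × 7.8308 = 25.5831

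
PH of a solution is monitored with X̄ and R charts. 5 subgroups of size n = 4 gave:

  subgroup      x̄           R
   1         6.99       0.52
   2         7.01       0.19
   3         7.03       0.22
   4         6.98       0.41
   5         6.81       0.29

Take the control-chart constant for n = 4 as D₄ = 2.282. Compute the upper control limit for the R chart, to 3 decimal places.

0.744

R̄ = (0.52 + 0.19 + 0.22 + 0.41 + 0.29) / 5 = 1.6300 / 5 = 0.3260
UCL_R = D₄·R̄ = 2.282 × 0.3260 = 0.7439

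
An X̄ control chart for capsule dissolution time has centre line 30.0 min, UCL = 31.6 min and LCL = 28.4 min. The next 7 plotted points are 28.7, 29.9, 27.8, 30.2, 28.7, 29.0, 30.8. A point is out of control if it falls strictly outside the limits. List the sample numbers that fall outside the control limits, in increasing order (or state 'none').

3

Compare each point to [28.4, 31.6]: sample 3 = 27.8 < LCL.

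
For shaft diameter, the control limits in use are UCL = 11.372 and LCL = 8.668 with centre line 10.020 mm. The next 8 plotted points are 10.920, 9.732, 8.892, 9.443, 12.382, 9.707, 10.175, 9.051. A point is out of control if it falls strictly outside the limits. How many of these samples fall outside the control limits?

1

Compare each point to [8.668, 11.372]: sample 5 = 12.382 > UCL.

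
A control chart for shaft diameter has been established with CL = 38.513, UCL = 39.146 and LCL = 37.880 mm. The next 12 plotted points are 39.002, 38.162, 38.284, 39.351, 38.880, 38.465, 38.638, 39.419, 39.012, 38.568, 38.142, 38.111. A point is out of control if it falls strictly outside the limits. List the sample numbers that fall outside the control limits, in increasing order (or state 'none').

4, 8

Compare each point to [37.880, 39.146]: sample 4 = 39.351 > UCL; sample 8 = 39.419 > UCL.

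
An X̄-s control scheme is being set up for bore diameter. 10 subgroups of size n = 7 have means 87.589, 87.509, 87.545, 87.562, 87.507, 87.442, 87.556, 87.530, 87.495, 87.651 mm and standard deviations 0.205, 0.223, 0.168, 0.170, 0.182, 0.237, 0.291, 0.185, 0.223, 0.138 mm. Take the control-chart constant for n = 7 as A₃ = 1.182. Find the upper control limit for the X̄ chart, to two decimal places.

87.78

X̄̄ = (87.589 + 87.509 + 87.545 + 87.562 + 87.507 + 87.442 + 87.556 + 87.530 + 87.495 + 87.651) / 10 = 87.5386
s̄ = (0.205 + 0.223 + 0.168 + 0.170 + 0.182 + 0.237 + 0.291 + 0.185 + 0.223 + 0.138) / 10 = 0.2022
UCL = X̄̄ + A₃·s̄ = 87.5386 + 1.182 × 0.2022 = 87.7776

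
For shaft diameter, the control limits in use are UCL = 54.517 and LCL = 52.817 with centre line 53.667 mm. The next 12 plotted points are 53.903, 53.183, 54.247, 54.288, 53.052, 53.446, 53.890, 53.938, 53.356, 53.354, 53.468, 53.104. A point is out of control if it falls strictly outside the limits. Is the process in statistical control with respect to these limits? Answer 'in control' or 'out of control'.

in control

All 12 points lie within [52.817, 54.517].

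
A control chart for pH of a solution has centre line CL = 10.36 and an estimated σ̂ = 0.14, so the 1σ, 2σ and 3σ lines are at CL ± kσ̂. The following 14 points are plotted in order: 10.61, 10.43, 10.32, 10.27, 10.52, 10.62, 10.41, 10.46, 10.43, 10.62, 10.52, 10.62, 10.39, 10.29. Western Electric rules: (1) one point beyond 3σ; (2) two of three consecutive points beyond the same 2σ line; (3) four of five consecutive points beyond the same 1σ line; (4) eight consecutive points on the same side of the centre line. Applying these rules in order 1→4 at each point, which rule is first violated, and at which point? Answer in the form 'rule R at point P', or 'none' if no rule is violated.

rule 4 at point 12

Zone of each point (C = within 1σ̂, B = 1σ̂–2σ̂, A = 2σ̂–3σ̂, * = beyond 3σ̂; sign = side of CL): 1:+B, 2:+C, 3:-C, 4:-C, 5:+B, 6:+B, 7:+C, 8:+C, 9:+C, 10:+B, 11:+B, 12:+B, 13:+C, 14:-C
Rule 4 (eight consecutive points on the same side of the centre line) is satisfied at point 12.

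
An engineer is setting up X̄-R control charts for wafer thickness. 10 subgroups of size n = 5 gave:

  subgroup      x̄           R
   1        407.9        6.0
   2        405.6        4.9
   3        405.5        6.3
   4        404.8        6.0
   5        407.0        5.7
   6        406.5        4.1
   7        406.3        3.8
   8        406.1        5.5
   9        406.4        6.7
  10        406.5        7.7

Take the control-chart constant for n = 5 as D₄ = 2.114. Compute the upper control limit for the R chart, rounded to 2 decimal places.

R̄ = (6.0 + 4.9 + 6.3 + 6.0 + 5.7 + 4.1 + 3.8 + 5.5 + 6.7 + 7.7) / 10 = 56.7000 / 10 = 5.6700
UCL_R = D₄·R̄ = 2.114 × 5.6700 = 11.9864

11.99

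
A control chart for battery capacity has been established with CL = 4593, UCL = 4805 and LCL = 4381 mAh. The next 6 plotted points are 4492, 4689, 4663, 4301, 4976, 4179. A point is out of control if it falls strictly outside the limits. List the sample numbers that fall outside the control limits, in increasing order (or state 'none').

4, 5, 6

Compare each point to [4381, 4805]: sample 4 = 4301 < LCL; sample 5 = 4976 > UCL; sample 6 = 4179 < LCL.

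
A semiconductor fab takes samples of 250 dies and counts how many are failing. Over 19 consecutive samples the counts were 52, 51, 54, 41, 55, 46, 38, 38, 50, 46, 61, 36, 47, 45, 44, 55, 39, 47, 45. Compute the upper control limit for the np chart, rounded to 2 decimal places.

p̄ = Σdᵢ / (k·n) = 890 / (19 × 250) = 0.18737
UCL = np̄ + 3·√(np̄(1−p̄)) = 46.8421 + 3 × √(46.8421×0.81263) = 46.8421 + 3 × 6.1697 = 65.3512

65.35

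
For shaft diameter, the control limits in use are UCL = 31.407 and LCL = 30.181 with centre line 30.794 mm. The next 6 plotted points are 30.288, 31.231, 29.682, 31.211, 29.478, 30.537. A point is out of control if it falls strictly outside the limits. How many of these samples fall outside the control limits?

Compare each point to [30.181, 31.407]: sample 3 = 29.682 < LCL; sample 5 = 29.478 < LCL.

2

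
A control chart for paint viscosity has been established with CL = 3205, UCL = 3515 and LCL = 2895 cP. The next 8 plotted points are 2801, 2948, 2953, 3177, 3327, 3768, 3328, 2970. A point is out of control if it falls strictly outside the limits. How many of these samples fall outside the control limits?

2

Compare each point to [2895, 3515]: sample 1 = 2801 < LCL; sample 6 = 3768 > UCL.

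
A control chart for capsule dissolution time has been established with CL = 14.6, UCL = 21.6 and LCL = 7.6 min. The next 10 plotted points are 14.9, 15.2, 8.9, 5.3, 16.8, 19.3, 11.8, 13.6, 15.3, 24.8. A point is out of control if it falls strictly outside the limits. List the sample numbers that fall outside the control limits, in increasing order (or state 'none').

4, 10

Compare each point to [7.6, 21.6]: sample 4 = 5.3 < LCL; sample 10 = 24.8 > UCL.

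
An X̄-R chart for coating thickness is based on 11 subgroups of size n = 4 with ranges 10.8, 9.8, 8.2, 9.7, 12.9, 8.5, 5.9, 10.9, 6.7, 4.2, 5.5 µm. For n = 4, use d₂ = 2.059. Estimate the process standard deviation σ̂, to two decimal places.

R̄ = (10.8 + 9.8 + 8.2 + 9.7 + 12.9 + 8.5 + 5.9 + 10.9 + 6.7 + 4.2 + 5.5) / 11 = 8.4636
σ̂ = R̄ / d₂ = 8.4636 / 2.059 = 4.1106

4.11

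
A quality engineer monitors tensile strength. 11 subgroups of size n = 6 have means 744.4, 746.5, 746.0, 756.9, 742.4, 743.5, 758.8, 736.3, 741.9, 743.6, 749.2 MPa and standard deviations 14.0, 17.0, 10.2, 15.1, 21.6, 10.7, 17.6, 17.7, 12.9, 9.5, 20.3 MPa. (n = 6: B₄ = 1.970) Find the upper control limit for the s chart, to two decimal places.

s̄ = (14.0 + 17.0 + 10.2 + 15.1 + 21.6 + 10.7 + 17.6 + 17.7 + 12.9 + 9.5 + 20.3) / 11 = 15.1455
UCL_s = B₄·s̄ = 1.970 × 15.1455 = 29.8365

29.84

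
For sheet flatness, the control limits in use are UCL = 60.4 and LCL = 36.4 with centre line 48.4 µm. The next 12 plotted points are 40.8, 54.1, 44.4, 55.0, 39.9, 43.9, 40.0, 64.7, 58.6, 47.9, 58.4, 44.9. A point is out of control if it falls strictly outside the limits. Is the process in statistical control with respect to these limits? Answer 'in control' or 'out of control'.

Compare each point to [36.4, 60.4]: sample 8 = 64.7 > UCL.

out of control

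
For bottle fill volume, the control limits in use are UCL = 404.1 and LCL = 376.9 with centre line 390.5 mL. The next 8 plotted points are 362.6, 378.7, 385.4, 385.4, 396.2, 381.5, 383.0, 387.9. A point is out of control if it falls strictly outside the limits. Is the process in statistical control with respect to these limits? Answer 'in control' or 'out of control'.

Compare each point to [376.9, 404.1]: sample 1 = 362.6 < LCL.

out of control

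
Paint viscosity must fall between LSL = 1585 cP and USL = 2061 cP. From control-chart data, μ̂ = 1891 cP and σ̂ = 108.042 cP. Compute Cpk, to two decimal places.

0.52

Cpu = (USL − μ̂) / (3σ̂) = (2061 − 1891) / (3 × 108.042) = 0.5245; Cpl = (μ̂ − LSL) / (3σ̂) = (1891 − 1585) / (3 × 108.042) = 0.9441; Cpk = min(Cpu, Cpl) = 0.5245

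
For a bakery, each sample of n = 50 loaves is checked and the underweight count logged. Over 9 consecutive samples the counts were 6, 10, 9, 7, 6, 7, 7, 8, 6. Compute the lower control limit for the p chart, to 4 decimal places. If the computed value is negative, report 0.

p̄ = Σdᵢ / (k·n) = 66 / (9 × 50) = 0.14667
LCL = p̄ − 3·√(p̄(1−p̄)/n) = 0.14667 − 3 × 0.05003 = -0.00343 → 0 (negative, so LCL = 0)

0.0000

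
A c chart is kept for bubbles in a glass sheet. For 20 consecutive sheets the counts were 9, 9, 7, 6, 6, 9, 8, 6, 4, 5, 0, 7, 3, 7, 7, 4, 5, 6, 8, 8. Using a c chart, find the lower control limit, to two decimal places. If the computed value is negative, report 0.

0.00

c̄ = (9 + 9 + 7 + 6 + 6 + 9 + 8 + 6 + 4 + 5 + 0 + 7 + 3 + 7 + 7 + 4 + 5 + 6 + 8 + 8) / 20 = 124 / 20 = 6.2000
LCL = c̄ − 3√c̄ = 6.2000 − 3 × 2.4900 = -1.2699 → 0 (cannot be negative)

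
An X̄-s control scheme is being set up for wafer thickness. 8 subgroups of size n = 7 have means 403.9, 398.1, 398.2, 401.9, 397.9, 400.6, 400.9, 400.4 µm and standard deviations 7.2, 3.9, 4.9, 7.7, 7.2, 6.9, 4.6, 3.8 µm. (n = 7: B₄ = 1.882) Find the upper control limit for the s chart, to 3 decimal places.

s̄ = (7.2 + 3.9 + 4.9 + 7.7 + 7.2 + 6.9 + 4.6 + 3.8) / 8 = 5.7750
UCL_s = B₄·s̄ = 1.882 × 5.7750 = 10.8686

10.869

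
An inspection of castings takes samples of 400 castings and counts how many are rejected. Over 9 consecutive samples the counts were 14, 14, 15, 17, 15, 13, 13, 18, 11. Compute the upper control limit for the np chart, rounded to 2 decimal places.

p̄ = Σdᵢ / (k·n) = 130 / (9 × 400) = 0.03611
UCL = np̄ + 3·√(np̄(1−p̄)) = 14.4444 + 3 × √(14.4444×0.96389) = 14.4444 + 3 × 3.7313 = 25.6384

25.64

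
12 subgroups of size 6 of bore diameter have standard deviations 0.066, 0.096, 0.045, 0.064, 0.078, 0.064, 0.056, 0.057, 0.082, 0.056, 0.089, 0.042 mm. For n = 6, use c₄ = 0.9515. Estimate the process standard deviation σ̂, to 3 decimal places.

s̄ = (0.066 + 0.096 + 0.045 + 0.064 + 0.078 + 0.064 + 0.056 + 0.057 + 0.082 + 0.056 + 0.089 + 0.042) / 12 = 0.0663
σ̂ = s̄ / c₄ = 0.0663 / 0.9515 = 0.0696

0.070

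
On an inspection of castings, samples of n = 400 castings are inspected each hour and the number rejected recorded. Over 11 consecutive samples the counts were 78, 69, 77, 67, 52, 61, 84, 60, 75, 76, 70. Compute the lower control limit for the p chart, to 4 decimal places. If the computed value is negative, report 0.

0.1178

p̄ = Σdᵢ / (k·n) = 769 / (11 × 400) = 0.17477
LCL = p̄ − 3·√(p̄(1−p̄)/n) = 0.17477 − 3 × 0.01899 = 0.11781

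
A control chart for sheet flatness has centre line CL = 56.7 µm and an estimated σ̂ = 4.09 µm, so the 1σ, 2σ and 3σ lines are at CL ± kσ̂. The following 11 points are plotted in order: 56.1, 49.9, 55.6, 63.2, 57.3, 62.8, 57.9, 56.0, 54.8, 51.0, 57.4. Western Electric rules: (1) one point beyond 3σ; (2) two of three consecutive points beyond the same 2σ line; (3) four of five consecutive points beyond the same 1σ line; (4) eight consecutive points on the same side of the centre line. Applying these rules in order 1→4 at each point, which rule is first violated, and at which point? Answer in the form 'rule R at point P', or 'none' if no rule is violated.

none

Zone of each point (C = within 1σ̂, B = 1σ̂–2σ̂, A = 2σ̂–3σ̂, * = beyond 3σ̂; sign = side of CL): 1:-C, 2:-B, 3:-C, 4:+B, 5:+C, 6:+B, 7:+C, 8:-C, 9:-C, 10:-B, 11:+C
No rule fires across all 11 points.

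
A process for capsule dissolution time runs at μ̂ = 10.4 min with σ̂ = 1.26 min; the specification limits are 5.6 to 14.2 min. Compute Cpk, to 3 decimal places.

Cpu = (USL − μ̂) / (3σ̂) = (14.2 − 10.4) / (3 × 1.26) = 1.0053; Cpl = (μ̂ − LSL) / (3σ̂) = (10.4 − 5.6) / (3 × 1.26) = 1.2698; Cpk = min(Cpu, Cpl) = 1.0053

1.005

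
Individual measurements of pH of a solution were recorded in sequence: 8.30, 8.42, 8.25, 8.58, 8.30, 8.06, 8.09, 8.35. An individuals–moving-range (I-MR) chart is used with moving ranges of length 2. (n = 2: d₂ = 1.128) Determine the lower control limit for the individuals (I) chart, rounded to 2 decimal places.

7.75

X̄ = (8.30 + 8.42 + 8.25 + 8.58 + 8.30 + 8.06 + 8.09 + 8.35) / 8 = 8.2937
Moving ranges: 0.12, 0.17, 0.33, 0.28, 0.24, 0.03, 0.26; M̄R̄ = 1.4300 / 7 = 0.2043
LCL = X̄ − 3·M̄R̄/d₂ = 8.2937 − 3 × 0.2043 / 1.128 = 7.7504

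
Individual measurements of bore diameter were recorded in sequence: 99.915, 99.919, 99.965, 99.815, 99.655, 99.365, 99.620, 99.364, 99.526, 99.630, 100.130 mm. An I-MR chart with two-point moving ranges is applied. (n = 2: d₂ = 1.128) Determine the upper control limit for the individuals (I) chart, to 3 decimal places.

X̄ = (99.915 + 99.919 + 99.965 + 99.815 + 99.655 + 99.365 + 99.620 + 99.364 + 99.526 + 99.630 + 100.130) / 11 = 99.7185
Moving ranges: 0.004, 0.046, 0.150, 0.160, 0.290, 0.255, 0.256, 0.162, 0.104, 0.500; M̄R̄ = 1.9270 / 10 = 0.1927
UCL = X̄ + 3·M̄R̄/d₂ = 99.7185 + 3 × 0.1927 / 1.128 = 100.2310

100.231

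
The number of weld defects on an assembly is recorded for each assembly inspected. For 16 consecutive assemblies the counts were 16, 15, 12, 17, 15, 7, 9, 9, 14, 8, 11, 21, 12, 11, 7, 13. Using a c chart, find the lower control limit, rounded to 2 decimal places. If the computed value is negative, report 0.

c̄ = (16 + 15 + 12 + 17 + 15 + 7 + 9 + 9 + 14 + 8 + 11 + 21 + 12 + 11 + 7 + 13) / 16 = 197 / 16 = 12.3125
LCL = c̄ − 3√c̄ = 12.3125 − 3 × 3.5089 = 1.7857

1.79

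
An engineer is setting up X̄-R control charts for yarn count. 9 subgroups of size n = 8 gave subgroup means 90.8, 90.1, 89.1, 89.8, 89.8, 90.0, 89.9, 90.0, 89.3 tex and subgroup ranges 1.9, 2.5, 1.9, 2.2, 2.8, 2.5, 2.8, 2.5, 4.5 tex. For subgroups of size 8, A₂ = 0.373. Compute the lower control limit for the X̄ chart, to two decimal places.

88.89

X̄̄ = (90.8 + 90.1 + 89.1 + 89.8 + 89.8 + 90.0 + 89.9 + 90.0 + 89.3) / 9 = 808.8000 / 9 = 89.8667
R̄ = (1.9 + 2.5 + 1.9 + 2.2 + 2.8 + 2.5 + 2.8 + 2.5 + 4.5) / 9 = 23.6000 / 9 = 2.6222
LCL = X̄̄ − A₂·R̄ = 89.8667 − 0.373 × 2.6222 = 88.8886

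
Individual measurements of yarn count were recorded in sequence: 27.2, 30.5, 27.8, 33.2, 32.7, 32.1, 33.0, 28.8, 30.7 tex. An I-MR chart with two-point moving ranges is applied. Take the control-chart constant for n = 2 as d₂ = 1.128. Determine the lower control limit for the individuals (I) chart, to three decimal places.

24.184

X̄ = (27.2 + 30.5 + 27.8 + 33.2 + 32.7 + 32.1 + 33.0 + 28.8 + 30.7) / 9 = 30.6667
Moving ranges: 3.3, 2.7, 5.4, 0.5, 0.6, 0.9, 4.2, 1.9; M̄R̄ = 19.5000 / 8 = 2.4375
LCL = X̄ − 3·M̄R̄/d₂ = 30.6667 − 3 × 2.4375 / 1.128 = 24.1840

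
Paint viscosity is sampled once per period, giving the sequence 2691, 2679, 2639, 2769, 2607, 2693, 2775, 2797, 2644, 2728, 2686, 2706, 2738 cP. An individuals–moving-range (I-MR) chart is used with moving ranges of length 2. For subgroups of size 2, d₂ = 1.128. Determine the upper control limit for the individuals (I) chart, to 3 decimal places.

X̄ = (2691 + 2679 + 2639 + 2769 + 2607 + 2693 + 2775 + 2797 + 2644 + 2728 + 2686 + 2706 + 2738) / 13 = 2704.0000
Moving ranges: 12, 40, 130, 162, 86, 82, 22, 153, 84, 42, 20, 32; M̄R̄ = 865.0000 / 12 = 72.0833
UCL = X̄ + 3·M̄R̄/d₂ = 2704.0000 + 3 × 72.0833 / 1.128 = 2895.7110

2895.711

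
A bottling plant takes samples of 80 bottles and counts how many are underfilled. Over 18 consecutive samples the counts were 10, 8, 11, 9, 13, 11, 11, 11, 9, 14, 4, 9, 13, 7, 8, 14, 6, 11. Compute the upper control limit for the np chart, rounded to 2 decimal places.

p̄ = Σdᵢ / (k·n) = 179 / (18 × 80) = 0.12431
UCL = np̄ + 3·√(np̄(1−p̄)) = 9.9444 + 3 × √(9.9444×0.87569) = 9.9444 + 3 × 2.9510 = 18.7974

18.80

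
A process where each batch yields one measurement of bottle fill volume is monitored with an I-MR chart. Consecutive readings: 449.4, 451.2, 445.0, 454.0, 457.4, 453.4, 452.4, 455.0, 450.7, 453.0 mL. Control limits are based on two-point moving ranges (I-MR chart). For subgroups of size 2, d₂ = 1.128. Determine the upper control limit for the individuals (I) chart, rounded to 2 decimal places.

462.37

X̄ = (449.4 + 451.2 + 445.0 + 454.0 + 457.4 + 453.4 + 452.4 + 455.0 + 450.7 + 453.0) / 10 = 452.1500
Moving ranges: 1.8, 6.2, 9.0, 3.4, 4.0, 1.0, 2.6, 4.3, 2.3; M̄R̄ = 34.6000 / 9 = 3.8444
UCL = X̄ + 3·M̄R̄/d₂ = 452.1500 + 3 × 3.8444 / 1.128 = 462.3746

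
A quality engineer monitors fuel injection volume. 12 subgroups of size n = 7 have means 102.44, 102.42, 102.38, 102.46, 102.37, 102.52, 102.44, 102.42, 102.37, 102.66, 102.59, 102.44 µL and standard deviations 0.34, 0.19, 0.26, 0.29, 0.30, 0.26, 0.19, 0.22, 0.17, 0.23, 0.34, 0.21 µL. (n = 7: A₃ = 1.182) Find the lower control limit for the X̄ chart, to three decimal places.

102.164

X̄̄ = (102.44 + 102.42 + 102.38 + 102.46 + 102.37 + 102.52 + 102.44 + 102.42 + 102.37 + 102.66 + 102.59 + 102.44) / 12 = 102.4592
s̄ = (0.34 + 0.19 + 0.26 + 0.29 + 0.30 + 0.26 + 0.19 + 0.22 + 0.17 + 0.23 + 0.34 + 0.21) / 12 = 0.2500
LCL = X̄̄ − A₃·s̄ = 102.4592 − 1.182 × 0.2500 = 102.1637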